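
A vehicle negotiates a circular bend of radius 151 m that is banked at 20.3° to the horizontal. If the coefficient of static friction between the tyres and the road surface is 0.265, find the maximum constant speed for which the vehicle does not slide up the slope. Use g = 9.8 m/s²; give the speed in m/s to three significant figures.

At the maximum speed, friction acts down the slope at its limiting value f = μN. Radially (horizontal, toward centre): N sinθ + μN cosθ = mv²/r. Vertically: N cosθ − μN sinθ = mg.
Dividing: v² = r g (sinθ + μcosθ)/(cosθ − μsinθ).
sinθ + μcosθ = 0.3469 + 0.265×0.9379 = 0.5955; cosθ − μsinθ = 0.9379 − 0.265×0.3469 = 0.8460.
v² = 151 × 9.8 × 0.5955/0.8460 = 1042 m²/s², so v = 32.27 m/s.

32.3 m/s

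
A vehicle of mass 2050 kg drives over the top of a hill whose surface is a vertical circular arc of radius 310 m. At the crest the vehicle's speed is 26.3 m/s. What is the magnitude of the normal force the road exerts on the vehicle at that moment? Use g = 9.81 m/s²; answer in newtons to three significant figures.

At the crest the centripetal acceleration points downward (toward the centre of the arc), so mg − N = mv²/r.
N = m(g − v²/r) = 2050 × (9.81 − (26.3)²/310) = 2050 × (9.81 − 2.231) = 2050 × 7.579 = 15540 N.

15500 N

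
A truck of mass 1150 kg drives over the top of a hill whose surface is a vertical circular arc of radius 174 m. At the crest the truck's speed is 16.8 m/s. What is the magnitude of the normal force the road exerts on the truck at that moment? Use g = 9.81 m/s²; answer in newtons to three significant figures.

At the crest the centripetal acceleration points downward (toward the centre of the arc), so mg − N = mv²/r.
N = m(g − v²/r) = 1150 × (9.81 − (16.8)²/174) = 1150 × (9.81 − 1.622) = 1150 × 8.188 = 9416 N.

9420 N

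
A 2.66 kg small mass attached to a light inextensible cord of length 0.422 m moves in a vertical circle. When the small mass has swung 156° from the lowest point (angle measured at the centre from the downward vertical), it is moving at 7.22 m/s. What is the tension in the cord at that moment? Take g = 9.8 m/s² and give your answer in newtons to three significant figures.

305 N

Take the radial direction toward the centre of the circle as positive. The component of the weight along the string toward the centre is −mg cos φ (φ measured from the bottom), so Newton's second law along the string gives T − mg cos φ = m v²/r.
cos 156° = -0.9135, so T = m(v²/r + g cos φ) = 2.66 × ((7.22)²/0.422 + 9.8 × -0.9135) = 2.66 × (123.5 + (-8.953)) = 2.66 × 114.6 = 304.8 N.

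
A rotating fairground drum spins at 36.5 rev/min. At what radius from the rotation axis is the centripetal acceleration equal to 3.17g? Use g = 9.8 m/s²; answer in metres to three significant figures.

2.13 m

ω = 36.5 rev/min × 2π/60 = 3.822 rad/s.
a_c = ω²r = 3.17g ⇒ r = 3.17 × 9.8 / (3.822)² = 31.07/14.61 = 2.126 m.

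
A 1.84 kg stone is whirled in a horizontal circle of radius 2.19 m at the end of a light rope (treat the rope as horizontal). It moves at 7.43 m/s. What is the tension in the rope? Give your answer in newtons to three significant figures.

The tension is the only horizontal force, so it supplies the full centripetal force: T = m v²/r = 1.84 × (7.430)²/2.19 = 1.84 × 55.20/2.19 = 46.38 N.

46.4 N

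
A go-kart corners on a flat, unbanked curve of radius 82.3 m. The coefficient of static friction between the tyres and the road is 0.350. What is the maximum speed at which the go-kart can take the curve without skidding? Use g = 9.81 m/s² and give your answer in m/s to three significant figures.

16.8 m/s

The only inward force on a level bend is static friction, so at the limit f_s = μ_s N = μ_s m g = m v²/r.
Mass cancels: v_max = √(μ_s g r) = √(0.350 × 9.81 × 82.3) = √282.6 = 16.81 m/s.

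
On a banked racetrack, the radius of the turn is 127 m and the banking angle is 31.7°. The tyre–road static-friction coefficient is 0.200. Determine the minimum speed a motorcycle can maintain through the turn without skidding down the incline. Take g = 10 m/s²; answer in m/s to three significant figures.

21.7 m/s

At the minimum speed, friction acts up the slope at its limiting value f = μN. Radially (horizontal, toward centre): N sinθ − μN cosθ = mv²/r. Vertically: N cosθ + μN sinθ = mg.
Dividing: v² = r g (sinθ − μcosθ)/(cosθ + μsinθ).
sinθ − μcosθ = 0.5255 − 0.200×0.8508 = 0.3553; cosθ + μsinθ = 0.8508 + 0.200×0.5255 = 0.9559.
v² = 127 × 10.0 × 0.3553/0.9559 = 472.1 m²/s², so v = 21.73 m/s.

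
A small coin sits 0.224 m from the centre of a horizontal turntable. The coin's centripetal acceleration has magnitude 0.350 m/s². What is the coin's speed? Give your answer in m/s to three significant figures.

a_c = v²/r ⇒ v = √(a_c · r) = √(0.350 × 0.224) = √0.07840 = 0.2800 m/s.

0.280 m/s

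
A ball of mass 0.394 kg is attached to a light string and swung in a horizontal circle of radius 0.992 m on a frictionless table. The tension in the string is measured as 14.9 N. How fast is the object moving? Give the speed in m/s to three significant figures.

T = m v²/r ⇒ v = √(T r / m) = √(14.9 × 0.992 / 0.394) = √37.51 = 6.125 m/s.

6.12 m/s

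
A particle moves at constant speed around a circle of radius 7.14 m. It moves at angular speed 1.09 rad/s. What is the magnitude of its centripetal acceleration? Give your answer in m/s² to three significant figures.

v = ωr = 1.09 × 7.14 = 7.783 m/s.
a_c = v²/r = (7.783)²/7.14 = 60.57/7.14 = 8.483 m/s².

8.48 m/s²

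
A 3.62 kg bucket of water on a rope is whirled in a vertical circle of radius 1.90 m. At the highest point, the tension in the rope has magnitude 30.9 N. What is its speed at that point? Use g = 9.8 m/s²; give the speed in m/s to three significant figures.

At the top, T + mg = mv²/r, so v = √(r(T/m + g)) = √(1.90 × (30.9/3.62 + 9.8)) = √(1.90 × 18.34) = √34.84 = 5.902 m/s.

5.90 m/s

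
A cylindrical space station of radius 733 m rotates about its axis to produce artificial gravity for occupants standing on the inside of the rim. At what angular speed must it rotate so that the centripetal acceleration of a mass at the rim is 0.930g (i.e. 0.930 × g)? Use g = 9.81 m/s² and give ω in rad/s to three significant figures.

Centripetal acceleration a_c = ω²r. Setting ω²r = 0.930g:
ω = √(0.930g / r) = √(0.930 × 9.81 / 733) = √0.01245 = 0.1116 rad/s.

0.112 rad/s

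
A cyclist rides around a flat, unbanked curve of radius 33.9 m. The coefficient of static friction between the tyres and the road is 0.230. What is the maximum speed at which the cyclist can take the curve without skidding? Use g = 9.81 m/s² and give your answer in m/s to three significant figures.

8.75 m/s

On a flat curve, static friction is the only horizontal force, so it must supply the full centripetal force: μ_s m g = m v²/r.
Mass cancels: v_max = √(μ_s g r) = √(0.230 × 9.81 × 33.9) = √76.49 = 8.746 m/s.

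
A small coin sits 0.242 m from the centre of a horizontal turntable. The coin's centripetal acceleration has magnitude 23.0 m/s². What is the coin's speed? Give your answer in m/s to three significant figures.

2.36 m/s

a_c = v²/r ⇒ v = √(a_c · r) = √(23.0 × 0.242) = √5.566 = 2.359 m/s.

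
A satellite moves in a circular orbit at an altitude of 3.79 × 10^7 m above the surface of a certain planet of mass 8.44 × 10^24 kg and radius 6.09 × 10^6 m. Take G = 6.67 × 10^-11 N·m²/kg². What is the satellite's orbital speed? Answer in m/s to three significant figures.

3580 m/s

Orbital radius r = R + h = 6.09 × 10^6 + 3.79 × 10^7 = 4.399 × 10^7 m.
Gravity supplies the centripetal force: G M m / r² = m v² / r, so v = √(GM/r).
v = √(6.67 × 10^-11 × 8.44 × 10^24 / 4.399 × 10^7) = √(1.280 × 10^7) = 3577 m/s.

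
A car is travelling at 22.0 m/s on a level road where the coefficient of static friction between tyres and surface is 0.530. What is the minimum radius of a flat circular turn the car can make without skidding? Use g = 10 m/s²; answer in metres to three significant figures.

At the limit, μ_s m g = m v²/r, so r_min = v²/(μ_s g) = (22.0)²/(0.530 × 10.0) = 484.0/5.300 = 91.32 m.

91.3 m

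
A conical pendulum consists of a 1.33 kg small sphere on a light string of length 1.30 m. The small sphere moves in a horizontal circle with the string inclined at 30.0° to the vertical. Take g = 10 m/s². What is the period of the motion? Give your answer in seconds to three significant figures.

2.11 s

r = L sinθ = 0.6500 m. From T sinθ = mω²r and T cosθ = mg: tanθ = ω²r/g, so ω² = g tanθ / r = g/(L cosθ).
ω = √(g/(L cosθ)) = √(10.0/(1.30 × 0.8660)) = √8.882 = 2.980 rad/s.
Period = 2π/ω = 2.108 s.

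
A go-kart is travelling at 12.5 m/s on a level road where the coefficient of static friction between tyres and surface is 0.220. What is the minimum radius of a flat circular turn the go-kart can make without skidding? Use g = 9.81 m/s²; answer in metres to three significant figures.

72.4 m

At the limit, μ_s m g = m v²/r, so r_min = v²/(μ_s g) = (12.5)²/(0.220 × 9.81) = 156.2/2.158 = 72.40 m.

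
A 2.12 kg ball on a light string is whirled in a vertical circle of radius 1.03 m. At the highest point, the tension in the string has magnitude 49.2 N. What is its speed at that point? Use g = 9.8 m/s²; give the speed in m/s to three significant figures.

5.83 m/s

At the top, T + mg = mv²/r, so v = √(r(T/m + g)) = √(1.03 × (49.2/2.12 + 9.8)) = √(1.03 × 33.01) = √34.00 = 5.831 m/s.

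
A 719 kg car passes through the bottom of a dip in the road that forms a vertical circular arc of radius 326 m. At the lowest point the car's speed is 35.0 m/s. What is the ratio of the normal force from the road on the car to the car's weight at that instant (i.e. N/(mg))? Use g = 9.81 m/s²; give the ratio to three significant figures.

1.38

At the bottom, N − mg = mv²/r, so N = m(v²/r + g) and N/(mg) = v²/(rg) + 1 = (35.0)²/(326 × 9.81) + 1 = 0.3830 + 1 = 1.383.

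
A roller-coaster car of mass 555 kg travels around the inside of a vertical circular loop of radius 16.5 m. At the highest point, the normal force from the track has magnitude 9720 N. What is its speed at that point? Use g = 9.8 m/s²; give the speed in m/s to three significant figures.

At the top, N + mg = mv²/r, so v = √(r(N/m + g)) = √(16.5 × (9720/555 + 9.8)) = √(16.5 × 27.31) = √450.7 = 21.23 m/s.

21.2 m/s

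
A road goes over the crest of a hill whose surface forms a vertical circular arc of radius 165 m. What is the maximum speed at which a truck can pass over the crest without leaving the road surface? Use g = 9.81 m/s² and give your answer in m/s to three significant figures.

40.2 m/s

At the crest the centre of the circle is below the truck, so the net downward (centripetal) force is mg − N = mv²/r.
The truck leaves the road when N → 0, giving v_max = √(g r) = √(9.81 × 165) = 40.23 m/s.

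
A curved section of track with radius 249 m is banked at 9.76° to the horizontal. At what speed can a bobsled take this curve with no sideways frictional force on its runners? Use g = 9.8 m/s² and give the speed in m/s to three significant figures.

On a frictionless banked curve, N sinθ = mv²/r and N cosθ = mg, so tanθ = v²/(rg).
v = √(r g tanθ) = √(249 × 9.8 × tan 9.76°) = √(249 × 9.8 × 0.1720) = √419.7 = 20.49 m/s.

20.5 m/s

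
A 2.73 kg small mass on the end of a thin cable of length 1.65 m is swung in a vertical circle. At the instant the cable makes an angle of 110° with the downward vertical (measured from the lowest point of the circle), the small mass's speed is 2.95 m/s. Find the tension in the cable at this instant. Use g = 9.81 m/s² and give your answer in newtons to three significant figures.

5.24 N

Take the radial direction toward the centre of the circle as positive. The component of the weight along the string toward the centre is −mg cos φ (φ measured from the bottom), so Newton's second law along the string gives T − mg cos φ = m v²/r.
cos 110° = -0.3420, so T = m(v²/r + g cos φ) = 2.73 × ((2.95)²/1.65 + 9.81 × -0.3420) = 2.73 × (5.274 + (-3.355)) = 2.73 × 1.919 = 5.239 N.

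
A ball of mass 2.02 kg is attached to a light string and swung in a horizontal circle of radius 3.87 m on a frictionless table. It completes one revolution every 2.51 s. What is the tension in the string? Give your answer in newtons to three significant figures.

v = 2πr/T = 2π × 3.87/2.51 = 9.688 m/s.
The tension is the only horizontal force, so it supplies the full centripetal force: T = m v²/r = 2.02 × (9.688)²/3.87 = 2.02 × 93.85/3.87 = 48.99 N.

49.0 N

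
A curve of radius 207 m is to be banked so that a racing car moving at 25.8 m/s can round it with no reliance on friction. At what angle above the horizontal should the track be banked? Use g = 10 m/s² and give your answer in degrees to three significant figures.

For a frictionless banked turn: horizontally N sinθ = mv²/r and vertically N cosθ = mg.
Dividing: tanθ = v²/(r g) = (25.8)²/(207 × 10.0) = 665.6/2070 = 0.3216.
θ = arctan(0.3216) = 17.83°.

17.8°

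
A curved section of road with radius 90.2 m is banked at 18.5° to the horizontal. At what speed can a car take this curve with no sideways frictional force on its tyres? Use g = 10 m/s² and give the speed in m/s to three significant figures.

17.4 m/s

On a frictionless banked curve, N sinθ = mv²/r and N cosθ = mg, so tanθ = v²/(rg).
v = √(r g tanθ) = √(90.2 × 10.0 × tan 18.5°) = √(90.2 × 10.0 × 0.3346) = √301.8 = 17.37 m/s.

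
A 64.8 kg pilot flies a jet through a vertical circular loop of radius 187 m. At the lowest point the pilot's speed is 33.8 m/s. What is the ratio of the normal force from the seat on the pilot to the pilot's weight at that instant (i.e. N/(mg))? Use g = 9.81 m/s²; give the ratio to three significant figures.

1.62

At the bottom, N − mg = mv²/r, so N = m(v²/r + g) and N/(mg) = v²/(rg) + 1 = (33.8)²/(187 × 9.81) + 1 = 0.6228 + 1 = 1.623.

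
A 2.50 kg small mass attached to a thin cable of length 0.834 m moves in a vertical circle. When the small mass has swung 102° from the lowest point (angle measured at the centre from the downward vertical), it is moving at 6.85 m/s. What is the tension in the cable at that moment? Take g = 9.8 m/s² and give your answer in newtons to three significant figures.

136 N

Take the radial direction toward the centre of the circle as positive. The component of the weight along the string toward the centre is −mg cos φ (φ measured from the bottom), so Newton's second law along the string gives T − mg cos φ = m v²/r.
cos 102° = -0.2079, so T = m(v²/r + g cos φ) = 2.50 × ((6.85)²/0.834 + 9.8 × -0.2079) = 2.50 × (56.26 + (-2.038)) = 2.50 × 54.22 = 135.6 N.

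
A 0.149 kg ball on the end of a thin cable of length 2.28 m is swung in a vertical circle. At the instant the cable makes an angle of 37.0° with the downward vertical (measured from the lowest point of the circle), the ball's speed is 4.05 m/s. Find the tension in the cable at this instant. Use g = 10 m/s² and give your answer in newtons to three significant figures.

Take the radial direction toward the centre of the circle as positive. The component of the weight along the string toward the centre is −mg cos φ (φ measured from the bottom), so Newton's second law along the string gives T − mg cos φ = m v²/r.
cos 37.0° = 0.7986, so T = m(v²/r + g cos φ) = 0.149 × ((4.05)²/2.28 + 10.0 × 0.7986) = 0.149 × (7.194 + (7.986)) = 0.149 × 15.18 = 2.262 N.

2.26 N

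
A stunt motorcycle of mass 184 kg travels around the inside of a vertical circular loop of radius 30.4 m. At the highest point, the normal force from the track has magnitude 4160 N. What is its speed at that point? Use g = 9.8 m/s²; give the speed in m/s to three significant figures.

At the top, N + mg = mv²/r, so v = √(r(N/m + g)) = √(30.4 × (4160/184 + 9.8)) = √(30.4 × 32.41) = √985.2 = 31.39 m/s.

31.4 m/s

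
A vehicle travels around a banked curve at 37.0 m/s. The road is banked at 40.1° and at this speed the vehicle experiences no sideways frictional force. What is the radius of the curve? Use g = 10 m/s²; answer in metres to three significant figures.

Frictionless banking: tanθ = v²/(rg), so r = v²/(g tanθ).
r = (37.0)²/(10.0 × tan 40.1°) = 1369/(10.0 × 0.8421) = 1369/8.421 = 162.6 m.

163 m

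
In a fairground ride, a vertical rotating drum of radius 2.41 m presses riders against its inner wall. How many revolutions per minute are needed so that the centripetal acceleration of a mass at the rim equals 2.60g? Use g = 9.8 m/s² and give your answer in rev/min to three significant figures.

31.1 rev/min

Require ω²r = 2.60g, so ω = √(2.60 × 9.8/2.41) = 3.252 rad/s.
In rev/min: ω × 60/(2π) = 3.252 × 60/(2π) = 31.05 rev/min.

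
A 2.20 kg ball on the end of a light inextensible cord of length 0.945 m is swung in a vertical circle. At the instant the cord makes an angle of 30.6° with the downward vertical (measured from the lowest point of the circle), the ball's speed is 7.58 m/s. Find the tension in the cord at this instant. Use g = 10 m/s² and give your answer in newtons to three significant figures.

Take the radial direction toward the centre of the circle as positive. The component of the weight along the string toward the centre is −mg cos φ (φ measured from the bottom), so Newton's second law along the string gives T − mg cos φ = m v²/r.
cos 30.6° = 0.8607, so T = m(v²/r + g cos φ) = 2.20 × ((7.58)²/0.945 + 10.0 × 0.8607) = 2.20 × (60.80 + (8.607)) = 2.20 × 69.41 = 152.7 N.

153 N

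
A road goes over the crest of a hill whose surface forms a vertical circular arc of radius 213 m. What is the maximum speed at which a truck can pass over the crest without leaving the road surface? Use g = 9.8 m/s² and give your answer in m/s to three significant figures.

At the crest the centre of the circle is below the truck, so the net downward (centripetal) force is mg − N = mv²/r.
The truck leaves the road when N → 0, giving v_max = √(g r) = √(9.8 × 213) = 45.69 m/s.

45.7 m/s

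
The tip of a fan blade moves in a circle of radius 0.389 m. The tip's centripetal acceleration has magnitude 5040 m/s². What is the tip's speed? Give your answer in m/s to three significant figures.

44.3 m/s

a_c = v²/r ⇒ v = √(a_c · r) = √(5040 × 0.389) = √1961 = 44.28 m/s.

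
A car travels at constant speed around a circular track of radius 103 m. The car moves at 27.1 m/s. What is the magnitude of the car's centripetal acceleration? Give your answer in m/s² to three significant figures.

a_c = v²/r = (27.10)²/103 = 734.4/103 = 7.130 m/s².

7.13 m/s²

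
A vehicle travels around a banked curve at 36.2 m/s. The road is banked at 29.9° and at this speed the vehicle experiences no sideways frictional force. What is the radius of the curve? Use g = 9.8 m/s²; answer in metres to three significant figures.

233 m

Frictionless banking: tanθ = v²/(rg), so r = v²/(g tanθ).
r = (36.2)²/(9.8 × tan 29.9°) = 1310/(9.8 × 0.5750) = 1310/5.635 = 232.5 m.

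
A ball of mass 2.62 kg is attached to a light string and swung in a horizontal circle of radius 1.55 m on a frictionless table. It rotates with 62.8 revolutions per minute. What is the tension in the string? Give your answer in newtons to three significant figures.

ω = 62.8 rev/min × 2π/60 = 6.576 rad/s, so v = ωr = 6.576 × 1.55 = 10.19 m/s.
The tension is the only horizontal force, so it supplies the full centripetal force: T = m v²/r = 2.62 × (10.19)²/1.55 = 2.62 × 103.9/1.55 = 175.6 N.

176 N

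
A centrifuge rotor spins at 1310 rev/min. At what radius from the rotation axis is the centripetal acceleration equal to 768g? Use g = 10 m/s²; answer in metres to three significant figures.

0.408 m

ω = 1310 rev/min × 2π/60 = 137.2 rad/s.
a_c = ω²r = 768g ⇒ r = 768 × 10.0 / (137.2)² = 7680/18820 = 0.4081 m.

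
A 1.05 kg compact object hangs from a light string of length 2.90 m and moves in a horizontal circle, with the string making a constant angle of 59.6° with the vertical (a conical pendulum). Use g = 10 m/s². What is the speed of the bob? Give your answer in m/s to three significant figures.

6.53 m/s

The radius of the circle is r = L sinθ = 2.90 × sin 59.6° = 2.501 m.
Horizontally T sinθ = mv²/r and vertically T cosθ = mg, so tanθ = v²/(rg).
v = √(r g tanθ) = √(2.501 × 10.0 × 1.704) = √42.63 = 6.529 m/s.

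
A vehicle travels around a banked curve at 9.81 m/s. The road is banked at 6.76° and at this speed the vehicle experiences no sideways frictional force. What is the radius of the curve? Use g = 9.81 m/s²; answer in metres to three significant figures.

82.8 m

Frictionless banking: tanθ = v²/(rg), so r = v²/(g tanθ).
r = (9.81)²/(9.81 × tan 6.76°) = 96.24/(9.81 × 0.1185) = 96.24/1.163 = 82.76 m.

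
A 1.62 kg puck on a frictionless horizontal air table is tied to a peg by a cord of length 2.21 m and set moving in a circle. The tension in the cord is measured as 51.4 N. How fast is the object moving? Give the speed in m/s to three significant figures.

T = m v²/r ⇒ v = √(T r / m) = √(51.4 × 2.21 / 1.62) = √70.12 = 8.374 m/s.

8.37 m/s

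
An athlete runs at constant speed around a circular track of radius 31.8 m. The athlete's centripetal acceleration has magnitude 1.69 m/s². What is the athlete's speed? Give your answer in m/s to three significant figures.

a_c = v²/r ⇒ v = √(a_c · r) = √(1.69 × 31.8) = √53.74 = 7.331 m/s.

7.33 m/s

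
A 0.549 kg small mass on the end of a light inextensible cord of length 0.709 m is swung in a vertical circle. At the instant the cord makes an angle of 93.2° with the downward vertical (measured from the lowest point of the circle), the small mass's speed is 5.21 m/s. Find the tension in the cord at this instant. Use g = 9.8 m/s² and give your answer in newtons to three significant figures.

20.7 N

Take the radial direction toward the centre of the circle as positive. The component of the weight along the string toward the centre is −mg cos φ (φ measured from the bottom), so Newton's second law along the string gives T − mg cos φ = m v²/r.
cos 93.2° = -0.05582, so T = m(v²/r + g cos φ) = 0.549 × ((5.21)²/0.709 + 9.8 × -0.05582) = 0.549 × (38.29 + (-0.5471)) = 0.549 × 37.74 = 20.72 N.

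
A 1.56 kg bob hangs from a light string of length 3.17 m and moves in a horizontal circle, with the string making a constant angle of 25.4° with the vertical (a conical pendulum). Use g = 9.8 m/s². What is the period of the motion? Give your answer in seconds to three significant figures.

r = L sinθ = 1.360 m. From T sinθ = mω²r and T cosθ = mg: tanθ = ω²r/g, so ω² = g tanθ / r = g/(L cosθ).
ω = √(g/(L cosθ)) = √(9.8/(3.17 × 0.9033)) = √3.422 = 1.850 rad/s.
Period = 2π/ω = 3.396 s.

3.40 s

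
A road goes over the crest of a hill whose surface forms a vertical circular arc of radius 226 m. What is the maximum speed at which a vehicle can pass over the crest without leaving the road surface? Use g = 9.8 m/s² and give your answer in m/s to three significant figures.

At the crest the centre of the circle is below the vehicle, so the net downward (centripetal) force is mg − N = mv²/r.
The vehicle leaves the road when N → 0, giving v_max = √(g r) = √(9.8 × 226) = 47.06 m/s.

47.1 m/s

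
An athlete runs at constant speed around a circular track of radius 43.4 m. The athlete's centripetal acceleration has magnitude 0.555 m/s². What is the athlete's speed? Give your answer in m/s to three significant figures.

a_c = v²/r ⇒ v = √(a_c · r) = √(0.555 × 43.4) = √24.09 = 4.908 m/s.

4.91 m/s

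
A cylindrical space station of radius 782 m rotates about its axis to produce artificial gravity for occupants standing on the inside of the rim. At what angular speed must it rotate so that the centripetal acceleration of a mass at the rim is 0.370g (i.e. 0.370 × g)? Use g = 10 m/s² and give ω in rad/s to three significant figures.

Centripetal acceleration a_c = ω²r. Setting ω²r = 0.370g:
ω = √(0.370g / r) = √(0.370 × 10.0 / 782) = √0.004731 = 0.06879 rad/s.

0.0688 rad/s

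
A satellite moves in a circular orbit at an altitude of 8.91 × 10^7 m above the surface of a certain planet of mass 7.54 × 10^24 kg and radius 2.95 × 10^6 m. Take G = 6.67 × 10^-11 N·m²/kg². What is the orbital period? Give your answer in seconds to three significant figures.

247000 s

r = R + h = 2.95 × 10^6 + 8.91 × 10^7 = 9.205 × 10^7 m. Gravity provides the centripetal force: G M m / r² = m v² / r ⇒ v = √(GM/r) = 2337 m/s.
T = 2πr/v = 2π × 9.205 × 10^7 / 2337 = 247400 s.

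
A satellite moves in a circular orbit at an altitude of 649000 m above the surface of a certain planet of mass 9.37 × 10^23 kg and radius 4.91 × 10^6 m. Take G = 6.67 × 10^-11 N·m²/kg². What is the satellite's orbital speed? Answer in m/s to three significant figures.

Orbital radius r = R + h = 4.91 × 10^6 + 649000 = 5.559 × 10^6 m.
Gravity supplies the centripetal force: G M m / r² = m v² / r, so v = √(GM/r).
v = √(6.67 × 10^-11 × 9.37 × 10^23 / 5.559 × 10^6) = √(1.124 × 10^7) = 3353 m/s.

3350 m/s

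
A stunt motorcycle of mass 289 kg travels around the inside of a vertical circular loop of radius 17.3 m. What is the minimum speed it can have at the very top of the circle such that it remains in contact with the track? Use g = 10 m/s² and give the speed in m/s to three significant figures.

At the highest point the centre is directly below, so both the weight and N act inward: N + mg = mv²/r.
At minimum speed N → 0, so mg = mv_min²/r ⇒ v_min = √(g r) = √(10.0 × 17.3) = 13.15 m/s.

13.2 m/s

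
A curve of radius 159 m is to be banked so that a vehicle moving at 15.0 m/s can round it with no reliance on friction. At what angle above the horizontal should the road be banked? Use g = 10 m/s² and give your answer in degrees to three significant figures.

For a frictionless banked turn: horizontally N sinθ = mv²/r and vertically N cosθ = mg.
Dividing: tanθ = v²/(r g) = (15.0)²/(159 × 10.0) = 225.0/1590 = 0.1415.
θ = arctan(0.1415) = 8.054°.

8.05°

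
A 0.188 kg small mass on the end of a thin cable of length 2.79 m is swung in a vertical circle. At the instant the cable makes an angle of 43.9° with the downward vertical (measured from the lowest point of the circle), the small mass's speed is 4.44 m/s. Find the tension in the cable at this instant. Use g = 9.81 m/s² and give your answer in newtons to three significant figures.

Take the radial direction toward the centre of the circle as positive. The component of the weight along the string toward the centre is −mg cos φ (φ measured from the bottom), so Newton's second law along the string gives T − mg cos φ = m v²/r.
cos 43.9° = 0.7206, so T = m(v²/r + g cos φ) = 0.188 × ((4.44)²/2.79 + 9.81 × 0.7206) = 0.188 × (7.066 + (7.069)) = 0.188 × 14.13 = 2.657 N.

2.66 N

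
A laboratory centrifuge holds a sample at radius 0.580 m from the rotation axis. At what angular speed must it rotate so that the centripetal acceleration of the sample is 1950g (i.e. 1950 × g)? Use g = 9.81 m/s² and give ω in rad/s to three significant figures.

182 rad/s

Centripetal acceleration a_c = ω²r. Setting ω²r = 1950g:
ω = √(1950g / r) = √(1950 × 9.81 / 0.580) = √32980 = 181.6 rad/s.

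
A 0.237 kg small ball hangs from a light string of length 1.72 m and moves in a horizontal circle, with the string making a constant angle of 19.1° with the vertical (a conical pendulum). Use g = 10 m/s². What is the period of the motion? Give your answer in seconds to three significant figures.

2.53 s

r = L sinθ = 0.5628 m. From T sinθ = mω²r and T cosθ = mg: tanθ = ω²r/g, so ω² = g tanθ / r = g/(L cosθ).
ω = √(g/(L cosθ)) = √(10.0/(1.72 × 0.9449)) = √6.153 = 2.480 rad/s.
Period = 2π/ω = 2.533 s.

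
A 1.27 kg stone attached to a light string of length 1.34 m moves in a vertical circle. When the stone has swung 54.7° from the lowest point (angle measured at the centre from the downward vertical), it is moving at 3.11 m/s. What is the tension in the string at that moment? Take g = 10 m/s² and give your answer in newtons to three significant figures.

16.5 N

Take the radial direction toward the centre of the circle as positive. The component of the weight along the string toward the centre is −mg cos φ (φ measured from the bottom), so Newton's second law along the string gives T − mg cos φ = m v²/r.
cos 54.7° = 0.5779, so T = m(v²/r + g cos φ) = 1.27 × ((3.11)²/1.34 + 10.0 × 0.5779) = 1.27 × (7.218 + (5.779)) = 1.27 × 13.00 = 16.51 N.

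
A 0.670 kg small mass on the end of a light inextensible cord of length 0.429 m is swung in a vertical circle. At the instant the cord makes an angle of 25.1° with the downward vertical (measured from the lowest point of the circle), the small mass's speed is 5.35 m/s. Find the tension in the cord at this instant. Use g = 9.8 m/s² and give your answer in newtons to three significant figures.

50.6 N

Take the radial direction toward the centre of the circle as positive. The component of the weight along the string toward the centre is −mg cos φ (φ measured from the bottom), so Newton's second law along the string gives T − mg cos φ = m v²/r.
cos 25.1° = 0.9056, so T = m(v²/r + g cos φ) = 0.670 × ((5.35)²/0.429 + 9.8 × 0.9056) = 0.670 × (66.72 + (8.875)) = 0.670 × 75.59 = 50.65 N.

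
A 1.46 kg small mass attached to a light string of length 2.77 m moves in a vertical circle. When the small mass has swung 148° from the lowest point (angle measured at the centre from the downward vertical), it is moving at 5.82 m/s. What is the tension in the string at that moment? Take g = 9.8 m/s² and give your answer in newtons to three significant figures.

Take the radial direction toward the centre of the circle as positive. The component of the weight along the string toward the centre is −mg cos φ (φ measured from the bottom), so Newton's second law along the string gives T − mg cos φ = m v²/r.
cos 148° = -0.8480, so T = m(v²/r + g cos φ) = 1.46 × ((5.82)²/2.77 + 9.8 × -0.8480) = 1.46 × (12.23 + (-8.311)) = 1.46 × 3.917 = 5.719 N.

5.72 N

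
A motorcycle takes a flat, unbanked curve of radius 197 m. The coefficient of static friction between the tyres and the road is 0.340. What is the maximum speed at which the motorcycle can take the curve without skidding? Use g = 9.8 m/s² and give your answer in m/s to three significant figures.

On a flat curve, static friction is the only horizontal force, so it must supply the full centripetal force: μ_s m g = m v²/r.
Mass cancels: v_max = √(μ_s g r) = √(0.340 × 9.8 × 197) = √656.4 = 25.62 m/s.

25.6 m/s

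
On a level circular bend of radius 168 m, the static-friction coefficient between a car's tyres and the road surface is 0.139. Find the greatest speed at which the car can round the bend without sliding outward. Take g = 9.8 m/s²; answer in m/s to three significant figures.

15.1 m/s

Friction provides the centripetal force on a flat curve. At maximum speed it is at its limiting value: μ_s m g = m v²/r.
Mass cancels: v_max = √(μ_s g r) = √(0.139 × 9.8 × 168) = √228.8 = 15.13 m/s.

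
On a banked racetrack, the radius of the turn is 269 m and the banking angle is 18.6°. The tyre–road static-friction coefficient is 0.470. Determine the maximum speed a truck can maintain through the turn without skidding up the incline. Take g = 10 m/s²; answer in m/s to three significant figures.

50.8 m/s

At the maximum speed, friction acts down the slope at its limiting value f = μN. Radially (horizontal, toward centre): N sinθ + μN cosθ = mv²/r. Vertically: N cosθ − μN sinθ = mg.
Dividing: v² = r g (sinθ + μcosθ)/(cosθ − μsinθ).
sinθ + μcosθ = 0.3190 + 0.470×0.9478 = 0.7644; cosθ − μsinθ = 0.9478 − 0.470×0.3190 = 0.7979.
v² = 269 × 10.0 × 0.7644/0.7979 = 2577 m²/s², so v = 50.77 m/s.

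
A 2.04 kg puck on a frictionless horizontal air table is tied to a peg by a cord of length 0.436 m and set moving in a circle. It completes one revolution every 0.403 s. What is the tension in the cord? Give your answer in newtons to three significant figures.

v = 2πr/T = 2π × 0.436/0.403 = 6.798 m/s.
The tension is the only horizontal force, so it supplies the full centripetal force: T = m v²/r = 2.04 × (6.798)²/0.436 = 2.04 × 46.21/0.436 = 216.2 N.

216 N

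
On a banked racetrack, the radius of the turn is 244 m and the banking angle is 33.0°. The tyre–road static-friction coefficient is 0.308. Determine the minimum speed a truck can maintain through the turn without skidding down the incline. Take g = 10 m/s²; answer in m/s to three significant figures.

At the minimum speed, friction acts up the slope at its limiting value f = μN. Radially (horizontal, toward centre): N sinθ − μN cosθ = mv²/r. Vertically: N cosθ + μN sinθ = mg.
Dividing: v² = r g (sinθ − μcosθ)/(cosθ + μsinθ).
sinθ − μcosθ = 0.5446 − 0.308×0.8387 = 0.2863; cosθ + μsinθ = 0.8387 + 0.308×0.5446 = 1.006.
v² = 244 × 10.0 × 0.2863/1.006 = 694.2 m²/s², so v = 26.35 m/s.

26.3 m/s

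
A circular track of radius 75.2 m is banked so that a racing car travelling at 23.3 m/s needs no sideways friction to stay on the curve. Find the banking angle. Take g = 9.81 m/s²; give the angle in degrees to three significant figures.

36.3°

With no friction, the horizontal component of the normal force provides the centripetal force: N sinθ = mv²/r, while N cosθ = mg vertically.
Dividing: tanθ = v²/(r g) = (23.3)²/(75.2 × 9.81) = 542.9/737.7 = 0.7359.
θ = arctan(0.7359) = 36.35°.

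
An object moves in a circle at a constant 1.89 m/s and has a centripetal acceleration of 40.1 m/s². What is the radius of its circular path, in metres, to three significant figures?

a_c = v²/r ⇒ r = v²/a_c = (1.89)²/40.1 = 3.572/40.1 = 0.08908 m.

0.0891 m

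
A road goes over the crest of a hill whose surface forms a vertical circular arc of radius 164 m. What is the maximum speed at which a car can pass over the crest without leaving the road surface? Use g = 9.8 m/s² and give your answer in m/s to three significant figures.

40.1 m/s

At the crest the centre of the circle is below the car, so the net downward (centripetal) force is mg − N = mv²/r.
The car leaves the road when N → 0, giving v_max = √(g r) = √(9.8 × 164) = 40.09 m/s.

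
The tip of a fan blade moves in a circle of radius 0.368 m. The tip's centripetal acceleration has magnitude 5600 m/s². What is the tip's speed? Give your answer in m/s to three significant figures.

a_c = v²/r ⇒ v = √(a_c · r) = √(5600 × 0.368) = √2061 = 45.40 m/s.

45.4 m/s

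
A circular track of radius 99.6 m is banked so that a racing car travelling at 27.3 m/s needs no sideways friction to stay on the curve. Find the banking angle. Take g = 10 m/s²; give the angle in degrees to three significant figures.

With no friction, the horizontal component of the normal force provides the centripetal force: N sinθ = mv²/r, while N cosθ = mg vertically.
Dividing: tanθ = v²/(r g) = (27.3)²/(99.6 × 10.0) = 745.3/996.0 = 0.7483.
θ = arctan(0.7483) = 36.81°.

36.8°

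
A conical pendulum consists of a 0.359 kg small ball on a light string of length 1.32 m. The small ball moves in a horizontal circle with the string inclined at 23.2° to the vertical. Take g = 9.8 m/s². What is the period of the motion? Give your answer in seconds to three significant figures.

r = L sinθ = 0.5200 m. From T sinθ = mω²r and T cosθ = mg: tanθ = ω²r/g, so ω² = g tanθ / r = g/(L cosθ).
ω = √(g/(L cosθ)) = √(9.8/(1.32 × 0.9191)) = √8.077 = 2.842 rad/s.
Period = 2π/ω = 2.211 s.

2.21 s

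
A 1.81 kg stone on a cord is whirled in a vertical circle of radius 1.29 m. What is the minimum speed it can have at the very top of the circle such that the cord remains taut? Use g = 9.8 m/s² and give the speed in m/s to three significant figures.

At the highest point the centre is directly below, so both the weight and T act inward: T + mg = mv²/r.
At minimum speed T → 0, so mg = mv_min²/r ⇒ v_min = √(g r) = √(9.8 × 1.29) = 3.556 m/s.

3.56 m/s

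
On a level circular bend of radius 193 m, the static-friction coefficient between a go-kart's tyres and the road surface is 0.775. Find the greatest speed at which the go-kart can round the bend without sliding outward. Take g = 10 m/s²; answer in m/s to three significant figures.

On a flat curve, static friction is the only horizontal force, so it must supply the full centripetal force: μ_s m g = m v²/r.
Mass cancels: v_max = √(μ_s g r) = √(0.775 × 10.0 × 193) = √1496 = 38.67 m/s.

38.7 m/s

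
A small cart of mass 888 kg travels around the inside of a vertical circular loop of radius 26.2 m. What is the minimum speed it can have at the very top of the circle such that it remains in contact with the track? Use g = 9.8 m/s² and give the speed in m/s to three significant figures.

16.0 m/s

At the top, both weight mg and N point toward the centre: N + mg = mv²/r.
At minimum speed N → 0, so mg = mv_min²/r ⇒ v_min = √(g r) = √(9.8 × 26.2) = 16.02 m/s.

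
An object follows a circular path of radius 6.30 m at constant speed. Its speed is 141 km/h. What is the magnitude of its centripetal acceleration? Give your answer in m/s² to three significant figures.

v = 141 km/h = 141/3.6 = 39.17 m/s.
a_c = v²/r = (39.17)²/6.30 = 1534/6.30 = 243.5 m/s².

243 m/s²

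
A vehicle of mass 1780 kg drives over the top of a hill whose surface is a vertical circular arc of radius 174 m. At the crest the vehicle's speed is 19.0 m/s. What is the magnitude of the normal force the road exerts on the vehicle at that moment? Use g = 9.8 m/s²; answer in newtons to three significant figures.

At the crest the centripetal acceleration points downward (toward the centre of the arc), so mg − N = mv²/r.
N = m(g − v²/r) = 1780 × (9.8 − (19.0)²/174) = 1780 × (9.8 − 2.075) = 1780 × 7.725 = 13750 N.

13800 N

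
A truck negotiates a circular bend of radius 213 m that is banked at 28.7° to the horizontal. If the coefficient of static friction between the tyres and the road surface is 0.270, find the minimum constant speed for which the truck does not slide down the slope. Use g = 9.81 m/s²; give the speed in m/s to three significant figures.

At the minimum speed, friction acts up the slope at its limiting value f = μN. Radially (horizontal, toward centre): N sinθ − μN cosθ = mv²/r. Vertically: N cosθ + μN sinθ = mg.
Dividing: v² = r g (sinθ − μcosθ)/(cosθ + μsinθ).
sinθ − μcosθ = 0.4802 − 0.270×0.8771 = 0.2434; cosθ + μsinθ = 0.8771 + 0.270×0.4802 = 1.007.
v² = 213 × 9.81 × 0.2434/1.007 = 505.1 m²/s², so v = 22.48 m/s.

22.5 m/s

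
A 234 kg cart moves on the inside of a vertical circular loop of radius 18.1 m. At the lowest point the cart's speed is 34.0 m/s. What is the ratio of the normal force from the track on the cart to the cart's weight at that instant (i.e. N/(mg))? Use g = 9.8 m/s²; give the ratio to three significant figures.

At the bottom, N − mg = mv²/r, so N = m(v²/r + g) and N/(mg) = v²/(rg) + 1 = (34.0)²/(18.1 × 9.8) + 1 = 6.517 + 1 = 7.517.

7.52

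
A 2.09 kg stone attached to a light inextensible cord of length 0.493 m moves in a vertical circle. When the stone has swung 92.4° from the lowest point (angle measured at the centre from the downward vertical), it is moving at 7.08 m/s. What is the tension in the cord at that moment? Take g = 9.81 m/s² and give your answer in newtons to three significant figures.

212 N

Take the radial direction toward the centre of the circle as positive. The component of the weight along the string toward the centre is −mg cos φ (φ measured from the bottom), so Newton's second law along the string gives T − mg cos φ = m v²/r.
cos 92.4° = -0.04188, so T = m(v²/r + g cos φ) = 2.09 × ((7.08)²/0.493 + 9.81 × -0.04188) = 2.09 × (101.7 + (-0.4108)) = 2.09 × 101.3 = 211.6 N.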